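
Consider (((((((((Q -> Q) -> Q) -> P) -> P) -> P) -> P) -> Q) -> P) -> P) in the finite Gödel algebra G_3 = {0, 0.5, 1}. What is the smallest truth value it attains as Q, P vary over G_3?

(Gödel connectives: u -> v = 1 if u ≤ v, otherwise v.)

0.50

The minimum is attained at Q = 0, P = 0.5:
  (Q -> Q): 0 ≤ 0, so result = 1
  ((Q -> Q) -> Q): 1 > 0, so result = 0
  (((Q -> Q) -> Q) -> P): 0 ≤ 0.5, so result = 1
  ((((Q -> Q) -> Q) -> P) -> P): 1 > 0.5, so result = 0.5
  (((((Q -> Q) -> Q) -> P) -> P) -> P): 0.5 ≤ 0.5, so result = 1
  ((((((Q -> Q) -> Q) -> P) -> P) -> P) -> P): 1 > 0.5, so result = 0.5
  (((((((Q -> Q) -> Q) -> P) -> P) -> P) -> P) -> Q): 0.5 > 0, so result = 0
  ((((((((Q -> Q) -> Q) -> P) -> P) -> P) -> P) -> Q) -> P): 0 ≤ 0.5, so result = 1
  (((((((((Q -> Q) -> Q) -> P) -> P) -> P) -> P) -> Q) -> P) -> P): 1 > 0.5, so result = 0.5
Checking all 9 assignments confirms none give a value below 0.50.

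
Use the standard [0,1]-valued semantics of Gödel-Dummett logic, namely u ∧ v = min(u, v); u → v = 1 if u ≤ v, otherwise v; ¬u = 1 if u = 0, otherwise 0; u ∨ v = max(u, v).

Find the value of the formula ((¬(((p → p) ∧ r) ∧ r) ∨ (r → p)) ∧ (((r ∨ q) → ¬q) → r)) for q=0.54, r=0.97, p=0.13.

(p → p): 0.13 ≤ 0.13, so result = 1
((p → p) ∧ r) = min(1, 0.97) = 0.97
(((p → p) ∧ r) ∧ r) = min(0.97, 0.97) = 0.97
¬(((p → p) ∧ r) ∧ r): Gödel ¬ of 0.97 = 0 (operand ≠ 0)
(r → p): 0.97 > 0.13, so result = 0.13
(¬(((p → p) ∧ r) ∧ r) ∨ (r → p)) = max(0, 0.13) = 0.13
(r ∨ q) = max(0.97, 0.54) = 0.97
¬q: Gödel ¬ of 0.54 = 0 (operand ≠ 0)
((r ∨ q) → ¬q): 0.97 > 0, so result = 0
(((r ∨ q) → ¬q) → r): 0 ≤ 0.97, so result = 1
((¬(((p → p) ∧ r) ∧ r) ∨ (r → p)) ∧ (((r ∨ q) → ¬q) → r)) = min(0.13, 1) = 0.13

0.13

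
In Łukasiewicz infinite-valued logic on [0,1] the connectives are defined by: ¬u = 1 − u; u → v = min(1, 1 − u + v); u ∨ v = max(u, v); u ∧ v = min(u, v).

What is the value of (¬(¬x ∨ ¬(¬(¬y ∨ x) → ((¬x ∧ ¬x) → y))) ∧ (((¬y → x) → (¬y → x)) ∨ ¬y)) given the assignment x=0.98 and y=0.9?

0.98

¬x: Łukasiewicz ¬ gives 1 − 0.98 = 0.02
¬y: Łukasiewicz ¬ gives 1 − 0.9 = 0.1
(¬y ∨ x) = max(0.1, 0.98) = 0.98
¬(¬y ∨ x): Łukasiewicz ¬ gives 1 − 0.98 = 0.02
¬x: Łukasiewicz ¬ gives 1 − 0.98 = 0.02
¬x: Łukasiewicz ¬ gives 1 − 0.98 = 0.02
(¬x ∧ ¬x) = min(0.02, 0.02) = 0.02
((¬x ∧ ¬x) → y): min(1, 1 − 0.02 + 0.9) = 1
(¬(¬y ∨ x) → ((¬x ∧ ¬x) → y)): min(1, 1 − 0.02 + 1) = 1
¬(¬(¬y ∨ x) → ((¬x ∧ ¬x) → y)): Łukasiewicz ¬ gives 1 − 1 = 0
(¬x ∨ ¬(¬(¬y ∨ x) → ((¬x ∧ ¬x) → y))) = max(0.02, 0) = 0.02
¬(¬x ∨ ¬(¬(¬y ∨ x) → ((¬x ∧ ¬x) → y))): Łukasiewicz ¬ gives 1 − 0.02 = 0.98
¬y: Łukasiewicz ¬ gives 1 − 0.9 = 0.1
(¬y → x): min(1, 1 − 0.1 + 0.98) = 1
¬y: Łukasiewicz ¬ gives 1 − 0.9 = 0.1
(¬y → x): min(1, 1 − 0.1 + 0.98) = 1
((¬y → x) → (¬y → x)): min(1, 1 − 1 + 1) = 1
¬y: Łukasiewicz ¬ gives 1 − 0.9 = 0.1
(((¬y → x) → (¬y → x)) ∨ ¬y) = max(1, 0.1) = 1
(¬(¬x ∨ ¬(¬(¬y ∨ x) → ((¬x ∧ ¬x) → y))) ∧ (((¬y → x) → (¬y → x)) ∨ ¬y)) = min(0.98, 1) = 0.98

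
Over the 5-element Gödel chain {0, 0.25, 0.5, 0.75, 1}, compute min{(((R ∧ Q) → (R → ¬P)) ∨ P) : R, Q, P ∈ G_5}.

0.25

The minimum is attained at R = 0.25, Q = 0.25, P = 0.25:
  (R ∧ Q) = min(0.25, 0.25) = 0.25
  ¬P: Gödel ¬ of 0.25 = 0 (operand ≠ 0)
  (R → ¬P): 0.25 > 0, so result = 0
  ((R ∧ Q) → (R → ¬P)): 0.25 > 0, so result = 0
  (((R ∧ Q) → (R → ¬P)) ∨ P) = max(0, 0.25) = 0.25
Checking all 125 assignments confirms none give a value below 0.25.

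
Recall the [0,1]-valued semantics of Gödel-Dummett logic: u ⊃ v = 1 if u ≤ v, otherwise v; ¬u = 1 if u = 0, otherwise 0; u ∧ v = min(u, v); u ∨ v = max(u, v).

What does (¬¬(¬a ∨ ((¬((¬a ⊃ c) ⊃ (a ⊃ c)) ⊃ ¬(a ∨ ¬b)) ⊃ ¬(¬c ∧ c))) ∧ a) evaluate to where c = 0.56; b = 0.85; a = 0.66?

¬a: Gödel ¬ of 0.66 = 0 (operand ≠ 0)
¬a: Gödel ¬ of 0.66 = 0 (operand ≠ 0)
(¬a ⊃ c): 0 ≤ 0.56, so result = 1
(a ⊃ c): 0.66 > 0.56, so result = 0.56
((¬a ⊃ c) ⊃ (a ⊃ c)): 1 > 0.56, so result = 0.56
¬((¬a ⊃ c) ⊃ (a ⊃ c)): Gödel ¬ of 0.56 = 0 (operand ≠ 0)
¬b: Gödel ¬ of 0.85 = 0 (operand ≠ 0)
(a ∨ ¬b) = max(0.66, 0) = 0.66
¬(a ∨ ¬b): Gödel ¬ of 0.66 = 0 (operand ≠ 0)
(¬((¬a ⊃ c) ⊃ (a ⊃ c)) ⊃ ¬(a ∨ ¬b)): 0 ≤ 0, so result = 1
¬c: Gödel ¬ of 0.56 = 0 (operand ≠ 0)
(¬c ∧ c) = min(0, 0.56) = 0
¬(¬c ∧ c): Gödel ¬ of 0 = 1 (operand is 0)
((¬((¬a ⊃ c) ⊃ (a ⊃ c)) ⊃ ¬(a ∨ ¬b)) ⊃ ¬(¬c ∧ c)): 1 ≤ 1, so result = 1
(¬a ∨ ((¬((¬a ⊃ c) ⊃ (a ⊃ c)) ⊃ ¬(a ∨ ¬b)) ⊃ ¬(¬c ∧ c))) = max(0, 1) = 1
¬(¬a ∨ ((¬((¬a ⊃ c) ⊃ (a ⊃ c)) ⊃ ¬(a ∨ ¬b)) ⊃ ¬(¬c ∧ c))): Gödel ¬ of 1 = 0 (operand ≠ 0)
¬¬(¬a ∨ ((¬((¬a ⊃ c) ⊃ (a ⊃ c)) ⊃ ¬(a ∨ ¬b)) ⊃ ¬(¬c ∧ c))): Gödel ¬ of 0 = 1 (operand is 0)
(¬¬(¬a ∨ ((¬((¬a ⊃ c) ⊃ (a ⊃ c)) ⊃ ¬(a ∨ ¬b)) ⊃ ¬(¬c ∧ c))) ∧ a) = min(1, 0.66) = 0.66

0.66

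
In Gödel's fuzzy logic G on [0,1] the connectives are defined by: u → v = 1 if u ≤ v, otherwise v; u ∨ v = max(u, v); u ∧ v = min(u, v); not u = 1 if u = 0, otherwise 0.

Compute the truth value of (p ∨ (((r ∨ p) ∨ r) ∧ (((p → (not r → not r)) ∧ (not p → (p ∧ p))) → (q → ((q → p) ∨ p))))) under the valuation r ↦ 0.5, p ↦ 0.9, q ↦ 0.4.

0.90

(r ∨ p) = max(0.5, 0.9) = 0.9
((r ∨ p) ∨ r) = max(0.9, 0.5) = 0.9
not r: Gödel ¬ of 0.5 = 0 (operand ≠ 0)
not r: Gödel ¬ of 0.5 = 0 (operand ≠ 0)
(not r → not r): 0 ≤ 0, so result = 1
(p → (not r → not r)): 0.9 ≤ 1, so result = 1
not p: Gödel ¬ of 0.9 = 0 (operand ≠ 0)
(p ∧ p) = min(0.9, 0.9) = 0.9
(not p → (p ∧ p)): 0 ≤ 0.9, so result = 1
((p → (not r → not r)) ∧ (not p → (p ∧ p))) = min(1, 1) = 1
(q → p): 0.4 ≤ 0.9, so result = 1
((q → p) ∨ p) = max(1, 0.9) = 1
(q → ((q → p) ∨ p)): 0.4 ≤ 1, so result = 1
(((p → (not r → not r)) ∧ (not p → (p ∧ p))) → (q → ((q → p) ∨ p))): 1 ≤ 1, so result = 1
(((r ∨ p) ∨ r) ∧ (((p → (not r → not r)) ∧ (not p → (p ∧ p))) → (q → ((q → p) ∨ p)))) = min(0.9, 1) = 0.9
(p ∨ (((r ∨ p) ∨ r) ∧ (((p → (not r → not r)) ∧ (not p → (p ∧ p))) → (q → ((q → p) ∨ p))))) = max(0.9, 0.9) = 0.9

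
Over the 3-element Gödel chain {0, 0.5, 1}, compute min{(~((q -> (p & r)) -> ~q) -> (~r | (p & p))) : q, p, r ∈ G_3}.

0.50

The minimum is attained at q = 0.5, p = 0.5, r = 0.5:
  (p & r) = min(0.5, 0.5) = 0.5
  (q -> (p & r)): 0.5 ≤ 0.5, so result = 1
  ~q: Gödel ¬ of 0.5 = 0 (operand ≠ 0)
  ((q -> (p & r)) -> ~q): 1 > 0, so result = 0
  ~((q -> (p & r)) -> ~q): Gödel ¬ of 0 = 1 (operand is 0)
  ~r: Gödel ¬ of 0.5 = 0 (operand ≠ 0)
  (p & p) = min(0.5, 0.5) = 0.5
  (~r | (p & p)) = max(0, 0.5) = 0.5
  (~((q -> (p & r)) -> ~q) -> (~r | (p & p))): 1 > 0.5, so result = 0.5
Checking all 27 assignments confirms none give a value below 0.50.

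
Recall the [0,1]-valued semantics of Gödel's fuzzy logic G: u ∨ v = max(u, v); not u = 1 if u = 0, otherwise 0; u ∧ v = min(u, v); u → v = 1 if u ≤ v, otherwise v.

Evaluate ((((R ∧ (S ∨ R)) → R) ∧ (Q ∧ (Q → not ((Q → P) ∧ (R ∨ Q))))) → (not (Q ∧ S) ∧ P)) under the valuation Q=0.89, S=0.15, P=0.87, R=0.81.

1.00

(S ∨ R) = max(0.15, 0.81) = 0.81
(R ∧ (S ∨ R)) = min(0.81, 0.81) = 0.81
((R ∧ (S ∨ R)) → R): 0.81 ≤ 0.81, so result = 1
(Q → P): 0.89 > 0.87, so result = 0.87
(R ∨ Q) = max(0.81, 0.89) = 0.89
((Q → P) ∧ (R ∨ Q)) = min(0.87, 0.89) = 0.87
not ((Q → P) ∧ (R ∨ Q)): Gödel ¬ of 0.87 = 0 (operand ≠ 0)
(Q → not ((Q → P) ∧ (R ∨ Q))): 0.89 > 0, so result = 0
(Q ∧ (Q → not ((Q → P) ∧ (R ∨ Q)))) = min(0.89, 0) = 0
(((R ∧ (S ∨ R)) → R) ∧ (Q ∧ (Q → not ((Q → P) ∧ (R ∨ Q))))) = min(1, 0) = 0
(Q ∧ S) = min(0.89, 0.15) = 0.15
not (Q ∧ S): Gödel ¬ of 0.15 = 0 (operand ≠ 0)
(not (Q ∧ S) ∧ P) = min(0, 0.87) = 0
((((R ∧ (S ∨ R)) → R) ∧ (Q ∧ (Q → not ((Q → P) ∧ (R ∨ Q))))) → (not (Q ∧ S) ∧ P)): 0 ≤ 0, so result = 1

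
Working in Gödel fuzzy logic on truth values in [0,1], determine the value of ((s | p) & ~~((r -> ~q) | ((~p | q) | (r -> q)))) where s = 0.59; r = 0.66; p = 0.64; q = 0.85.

0.64

(s | p) = max(0.59, 0.64) = 0.64
~q: Gödel ¬ of 0.85 = 0 (operand ≠ 0)
(r -> ~q): 0.66 > 0, so result = 0
~p: Gödel ¬ of 0.64 = 0 (operand ≠ 0)
(~p | q) = max(0, 0.85) = 0.85
(r -> q): 0.66 ≤ 0.85, so result = 1
((~p | q) | (r -> q)) = max(0.85, 1) = 1
((r -> ~q) | ((~p | q) | (r -> q))) = max(0, 1) = 1
~((r -> ~q) | ((~p | q) | (r -> q))): Gödel ¬ of 1 = 0 (operand ≠ 0)
~~((r -> ~q) | ((~p | q) | (r -> q))): Gödel ¬ of 0 = 1 (operand is 0)
((s | p) & ~~((r -> ~q) | ((~p | q) | (r -> q)))) = min(0.64, 1) = 0.64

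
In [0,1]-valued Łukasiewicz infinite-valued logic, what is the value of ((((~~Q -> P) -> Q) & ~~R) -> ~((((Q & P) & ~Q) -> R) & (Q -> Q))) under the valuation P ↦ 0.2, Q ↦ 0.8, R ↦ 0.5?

0.50

~Q: Łukasiewicz ¬ gives 1 − 0.8 = 0.2
~~Q: Łukasiewicz ¬ gives 1 − 0.2 = 0.8
(~~Q -> P): min(1, 1 − 0.8 + 0.2) = 0.4
((~~Q -> P) -> Q): min(1, 1 − 0.4 + 0.8) = 1
~R: Łukasiewicz ¬ gives 1 − 0.5 = 0.5
~~R: Łukasiewicz ¬ gives 1 − 0.5 = 0.5
(((~~Q -> P) -> Q) & ~~R) = min(1, 0.5) = 0.5
(Q & P) = min(0.8, 0.2) = 0.2
~Q: Łukasiewicz ¬ gives 1 − 0.8 = 0.2
((Q & P) & ~Q) = min(0.2, 0.2) = 0.2
(((Q & P) & ~Q) -> R): min(1, 1 − 0.2 + 0.5) = 1
(Q -> Q): min(1, 1 − 0.8 + 0.8) = 1
((((Q & P) & ~Q) -> R) & (Q -> Q)) = min(1, 1) = 1
~((((Q & P) & ~Q) -> R) & (Q -> Q)): Łukasiewicz ¬ gives 1 − 1 = 0
((((~~Q -> P) -> Q) & ~~R) -> ~((((Q & P) & ~Q) -> R) & (Q -> Q))): min(1, 1 − 0.5 + 0) = 0.5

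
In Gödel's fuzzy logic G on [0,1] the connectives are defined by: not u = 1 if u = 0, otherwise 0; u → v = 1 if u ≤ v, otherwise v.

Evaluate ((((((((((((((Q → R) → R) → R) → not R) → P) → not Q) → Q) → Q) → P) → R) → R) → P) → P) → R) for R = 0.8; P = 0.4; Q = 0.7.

0.80

(Q → R): 0.7 ≤ 0.8, so result = 1
((Q → R) → R): 1 > 0.8, so result = 0.8
(((Q → R) → R) → R): 0.8 ≤ 0.8, so result = 1
not R: Gödel ¬ of 0.8 = 0 (operand ≠ 0)
((((Q → R) → R) → R) → not R): 1 > 0, so result = 0
(((((Q → R) → R) → R) → not R) → P): 0 ≤ 0.4, so result = 1
not Q: Gödel ¬ of 0.7 = 0 (operand ≠ 0)
((((((Q → R) → R) → R) → not R) → P) → not Q): 1 > 0, so result = 0
(((((((Q → R) → R) → R) → not R) → P) → not Q) → Q): 0 ≤ 0.7, so result = 1
((((((((Q → R) → R) → R) → not R) → P) → not Q) → Q) → Q): 1 > 0.7, so result = 0.7
(((((((((Q → R) → R) → R) → not R) → P) → not Q) → Q) → Q) → P): 0.7 > 0.4, so result = 0.4
((((((((((Q → R) → R) → R) → not R) → P) → not Q) → Q) → Q) → P) → R): 0.4 ≤ 0.8, so result = 1
(((((((((((Q → R) → R) → R) → not R) → P) → not Q) → Q) → Q) → P) → R) → R): 1 > 0.8, so result = 0.8
((((((((((((Q → R) → R) → R) → not R) → P) → not Q) → Q) → Q) → P) → R) → R) → P): 0.8 > 0.4, so result = 0.4
(((((((((((((Q → R) → R) → R) → not R) → P) → not Q) → Q) → Q) → P) → R) → R) → P) → P): 0.4 ≤ 0.4, so result = 1
((((((((((((((Q → R) → R) → R) → not R) → P) → not Q) → Q) → Q) → P) → R) → R) → P) → P) → R): 1 > 0.8, so result = 0.8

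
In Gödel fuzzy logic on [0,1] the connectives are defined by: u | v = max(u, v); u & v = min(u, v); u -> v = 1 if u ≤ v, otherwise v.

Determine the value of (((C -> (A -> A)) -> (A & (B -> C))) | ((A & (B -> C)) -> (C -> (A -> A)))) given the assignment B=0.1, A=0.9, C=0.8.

(A -> A): 0.9 ≤ 0.9, so result = 1
(C -> (A -> A)): 0.8 ≤ 1, so result = 1
(B -> C): 0.1 ≤ 0.8, so result = 1
(A & (B -> C)) = min(0.9, 1) = 0.9
((C -> (A -> A)) -> (A & (B -> C))): 1 > 0.9, so result = 0.9
(B -> C): 0.1 ≤ 0.8, so result = 1
(A & (B -> C)) = min(0.9, 1) = 0.9
(A -> A): 0.9 ≤ 0.9, so result = 1
(C -> (A -> A)): 0.8 ≤ 1, so result = 1
((A & (B -> C)) -> (C -> (A -> A))): 0.9 ≤ 1, so result = 1
(((C -> (A -> A)) -> (A & (B -> C))) | ((A & (B -> C)) -> (C -> (A -> A)))) = max(0.9, 1) = 1

1.00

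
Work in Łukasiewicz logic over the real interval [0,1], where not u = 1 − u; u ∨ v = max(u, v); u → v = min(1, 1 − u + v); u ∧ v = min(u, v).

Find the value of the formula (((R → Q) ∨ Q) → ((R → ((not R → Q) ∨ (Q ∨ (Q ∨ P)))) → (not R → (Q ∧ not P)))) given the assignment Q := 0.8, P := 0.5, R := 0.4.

(R → Q): min(1, 1 − 0.4 + 0.8) = 1
((R → Q) ∨ Q) = max(1, 0.8) = 1
not R: Łukasiewicz ¬ gives 1 − 0.4 = 0.6
(not R → Q): min(1, 1 − 0.6 + 0.8) = 1
(Q ∨ P) = max(0.8, 0.5) = 0.8
(Q ∨ (Q ∨ P)) = max(0.8, 0.8) = 0.8
((not R → Q) ∨ (Q ∨ (Q ∨ P))) = max(1, 0.8) = 1
(R → ((not R → Q) ∨ (Q ∨ (Q ∨ P)))): min(1, 1 − 0.4 + 1) = 1
not R: Łukasiewicz ¬ gives 1 − 0.4 = 0.6
not P: Łukasiewicz ¬ gives 1 − 0.5 = 0.5
(Q ∧ not P) = min(0.8, 0.5) = 0.5
(not R → (Q ∧ not P)): min(1, 1 − 0.6 + 0.5) = 0.9
((R → ((not R → Q) ∨ (Q ∨ (Q ∨ P)))) → (not R → (Q ∧ not P))): min(1, 1 − 1 + 0.9) = 0.9
(((R → Q) ∨ Q) → ((R → ((not R → Q) ∨ (Q ∨ (Q ∨ P)))) → (not R → (Q ∧ not P)))): min(1, 1 − 1 + 0.9) = 0.9

0.90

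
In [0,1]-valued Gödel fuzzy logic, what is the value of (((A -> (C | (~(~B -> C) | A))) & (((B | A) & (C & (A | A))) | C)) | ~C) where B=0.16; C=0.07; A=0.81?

0.07

~B: Gödel ¬ of 0.16 = 0 (operand ≠ 0)
(~B -> C): 0 ≤ 0.07, so result = 1
~(~B -> C): Gödel ¬ of 1 = 0 (operand ≠ 0)
(~(~B -> C) | A) = max(0, 0.81) = 0.81
(C | (~(~B -> C) | A)) = max(0.07, 0.81) = 0.81
(A -> (C | (~(~B -> C) | A))): 0.81 ≤ 0.81, so result = 1
(B | A) = max(0.16, 0.81) = 0.81
(A | A) = max(0.81, 0.81) = 0.81
(C & (A | A)) = min(0.07, 0.81) = 0.07
((B | A) & (C & (A | A))) = min(0.81, 0.07) = 0.07
(((B | A) & (C & (A | A))) | C) = max(0.07, 0.07) = 0.07
((A -> (C | (~(~B -> C) | A))) & (((B | A) & (C & (A | A))) | C)) = min(1, 0.07) = 0.07
~C: Gödel ¬ of 0.07 = 0 (operand ≠ 0)
(((A -> (C | (~(~B -> C) | A))) & (((B | A) & (C & (A | A))) | C)) | ~C) = max(0.07, 0) = 0.07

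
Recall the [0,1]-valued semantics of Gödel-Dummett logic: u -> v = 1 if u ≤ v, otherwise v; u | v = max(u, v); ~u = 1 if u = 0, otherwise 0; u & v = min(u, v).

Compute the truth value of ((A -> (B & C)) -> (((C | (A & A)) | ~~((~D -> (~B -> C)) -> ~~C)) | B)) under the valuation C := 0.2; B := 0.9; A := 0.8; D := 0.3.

(B & C) = min(0.9, 0.2) = 0.2
(A -> (B & C)): 0.8 > 0.2, so result = 0.2
(A & A) = min(0.8, 0.8) = 0.8
(C | (A & A)) = max(0.2, 0.8) = 0.8
~D: Gödel ¬ of 0.3 = 0 (operand ≠ 0)
~B: Gödel ¬ of 0.9 = 0 (operand ≠ 0)
(~B -> C): 0 ≤ 0.2, so result = 1
(~D -> (~B -> C)): 0 ≤ 1, so result = 1
~C: Gödel ¬ of 0.2 = 0 (operand ≠ 0)
~~C: Gödel ¬ of 0 = 1 (operand is 0)
((~D -> (~B -> C)) -> ~~C): 1 ≤ 1, so result = 1
~((~D -> (~B -> C)) -> ~~C): Gödel ¬ of 1 = 0 (operand ≠ 0)
~~((~D -> (~B -> C)) -> ~~C): Gödel ¬ of 0 = 1 (operand is 0)
((C | (A & A)) | ~~((~D -> (~B -> C)) -> ~~C)) = max(0.8, 1) = 1
(((C | (A & A)) | ~~((~D -> (~B -> C)) -> ~~C)) | B) = max(1, 0.9) = 1
((A -> (B & C)) -> (((C | (A & A)) | ~~((~D -> (~B -> C)) -> ~~C)) | B)): 0.2 ≤ 1, so result = 1

1.00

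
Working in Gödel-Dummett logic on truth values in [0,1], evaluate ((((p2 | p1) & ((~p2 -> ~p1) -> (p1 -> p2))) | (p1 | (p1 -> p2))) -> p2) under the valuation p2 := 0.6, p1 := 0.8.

(p2 | p1) = max(0.6, 0.8) = 0.8
~p2: Gödel ¬ of 0.6 = 0 (operand ≠ 0)
~p1: Gödel ¬ of 0.8 = 0 (operand ≠ 0)
(~p2 -> ~p1): 0 ≤ 0, so result = 1
(p1 -> p2): 0.8 > 0.6, so result = 0.6
((~p2 -> ~p1) -> (p1 -> p2)): 1 > 0.6, so result = 0.6
((p2 | p1) & ((~p2 -> ~p1) -> (p1 -> p2))) = min(0.8, 0.6) = 0.6
(p1 -> p2): 0.8 > 0.6, so result = 0.6
(p1 | (p1 -> p2)) = max(0.8, 0.6) = 0.8
(((p2 | p1) & ((~p2 -> ~p1) -> (p1 -> p2))) | (p1 | (p1 -> p2))) = max(0.6, 0.8) = 0.8
((((p2 | p1) & ((~p2 -> ~p1) -> (p1 -> p2))) | (p1 | (p1 -> p2))) -> p2): 0.8 > 0.6, so result = 0.6

0.60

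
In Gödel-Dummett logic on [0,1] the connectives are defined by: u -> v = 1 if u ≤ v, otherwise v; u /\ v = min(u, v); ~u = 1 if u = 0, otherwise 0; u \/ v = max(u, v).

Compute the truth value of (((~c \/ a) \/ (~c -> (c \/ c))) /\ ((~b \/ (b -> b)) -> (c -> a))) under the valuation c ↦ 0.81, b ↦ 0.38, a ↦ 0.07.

0.07

~c: Gödel ¬ of 0.81 = 0 (operand ≠ 0)
(~c \/ a) = max(0, 0.07) = 0.07
~c: Gödel ¬ of 0.81 = 0 (operand ≠ 0)
(c \/ c) = max(0.81, 0.81) = 0.81
(~c -> (c \/ c)): 0 ≤ 0.81, so result = 1
((~c \/ a) \/ (~c -> (c \/ c))) = max(0.07, 1) = 1
~b: Gödel ¬ of 0.38 = 0 (operand ≠ 0)
(b -> b): 0.38 ≤ 0.38, so result = 1
(~b \/ (b -> b)) = max(0, 1) = 1
(c -> a): 0.81 > 0.07, so result = 0.07
((~b \/ (b -> b)) -> (c -> a)): 1 > 0.07, so result = 0.07
(((~c \/ a) \/ (~c -> (c \/ c))) /\ ((~b \/ (b -> b)) -> (c -> a))) = min(1, 0.07) = 0.07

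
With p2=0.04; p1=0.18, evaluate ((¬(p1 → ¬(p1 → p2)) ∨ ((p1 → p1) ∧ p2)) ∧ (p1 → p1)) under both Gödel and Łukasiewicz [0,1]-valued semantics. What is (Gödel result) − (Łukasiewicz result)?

0.96

Gödel evaluation:
  (p1 → p2): 0.18 > 0.04, so result = 0.04
  ¬(p1 → p2): Gödel ¬ of 0.04 = 0 (operand ≠ 0)
  (p1 → ¬(p1 → p2)): 0.18 > 0, so result = 0
  ¬(p1 → ¬(p1 → p2)): Gödel ¬ of 0 = 1 (operand is 0)
  (p1 → p1): 0.18 ≤ 0.18, so result = 1
  ((p1 → p1) ∧ p2) = min(1, 0.04) = 0.04
  (¬(p1 → ¬(p1 → p2)) ∨ ((p1 → p1) ∧ p2)) = max(1, 0.04) = 1
  (p1 → p1): 0.18 ≤ 0.18, so result = 1
  ((¬(p1 → ¬(p1 → p2)) ∨ ((p1 → p1) ∧ p2)) ∧ (p1 → p1)) = min(1, 1) = 1
  Gödel value = 1
Łukasiewicz evaluation:
  (p1 → p2): min(1, 1 − 0.18 + 0.04) = 0.86
  ¬(p1 → p2): Łukasiewicz ¬ gives 1 − 0.86 = 0.14
  (p1 → ¬(p1 → p2)): min(1, 1 − 0.18 + 0.14) = 0.96
  ¬(p1 → ¬(p1 → p2)): Łukasiewicz ¬ gives 1 − 0.96 = 0.04
  (p1 → p1): min(1, 1 − 0.18 + 0.18) = 1
  ((p1 → p1) ∧ p2) = min(1, 0.04) = 0.04
  (¬(p1 → ¬(p1 → p2)) ∨ ((p1 → p1) ∧ p2)) = max(0.04, 0.04) = 0.04
  (p1 → p1): min(1, 1 − 0.18 + 0.18) = 1
  ((¬(p1 → ¬(p1 → p2)) ∨ ((p1 → p1) ∧ p2)) ∧ (p1 → p1)) = min(0.04, 1) = 0.04
  Łukasiewicz value = 0.04
Difference: 1 − 0.04 = 0.96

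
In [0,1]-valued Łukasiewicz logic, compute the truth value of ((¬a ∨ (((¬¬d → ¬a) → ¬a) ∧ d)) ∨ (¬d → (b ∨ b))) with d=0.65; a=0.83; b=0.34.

0.99

¬a: Łukasiewicz ¬ gives 1 − 0.83 = 0.17
¬d: Łukasiewicz ¬ gives 1 − 0.65 = 0.35
¬¬d: Łukasiewicz ¬ gives 1 − 0.35 = 0.65
¬a: Łukasiewicz ¬ gives 1 − 0.83 = 0.17
(¬¬d → ¬a): min(1, 1 − 0.65 + 0.17) = 0.52
¬a: Łukasiewicz ¬ gives 1 − 0.83 = 0.17
((¬¬d → ¬a) → ¬a): min(1, 1 − 0.52 + 0.17) = 0.65
(((¬¬d → ¬a) → ¬a) ∧ d) = min(0.65, 0.65) = 0.65
(¬a ∨ (((¬¬d → ¬a) → ¬a) ∧ d)) = max(0.17, 0.65) = 0.65
¬d: Łukasiewicz ¬ gives 1 − 0.65 = 0.35
(b ∨ b) = max(0.34, 0.34) = 0.34
(¬d → (b ∨ b)): min(1, 1 − 0.35 + 0.34) = 0.99
((¬a ∨ (((¬¬d → ¬a) → ¬a) ∧ d)) ∨ (¬d → (b ∨ b))) = max(0.65, 0.99) = 0.99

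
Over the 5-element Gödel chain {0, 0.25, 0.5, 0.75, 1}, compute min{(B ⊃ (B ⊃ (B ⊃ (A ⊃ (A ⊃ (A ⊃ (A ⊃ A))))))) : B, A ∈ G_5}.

Every assignment gives 1. For instance at B = 0, A = 0:
  (A ⊃ A): 0 ≤ 0, so result = 1
  (A ⊃ (A ⊃ A)): 0 ≤ 1, so result = 1
  (A ⊃ (A ⊃ (A ⊃ A))): 0 ≤ 1, so result = 1
  (A ⊃ (A ⊃ (A ⊃ (A ⊃ A)))): 0 ≤ 1, so result = 1
  (B ⊃ (A ⊃ (A ⊃ (A ⊃ (A ⊃ A))))): 0 ≤ 1, so result = 1
  (B ⊃ (B ⊃ (A ⊃ (A ⊃ (A ⊃ (A ⊃ A)))))): 0 ≤ 1, so result = 1
  (B ⊃ (B ⊃ (B ⊃ (A ⊃ (A ⊃ (A ⊃ (A ⊃ A))))))): 0 ≤ 1, so result = 1
All 25 assignments give value 1 — the formula is a G_5-tautology.

1.00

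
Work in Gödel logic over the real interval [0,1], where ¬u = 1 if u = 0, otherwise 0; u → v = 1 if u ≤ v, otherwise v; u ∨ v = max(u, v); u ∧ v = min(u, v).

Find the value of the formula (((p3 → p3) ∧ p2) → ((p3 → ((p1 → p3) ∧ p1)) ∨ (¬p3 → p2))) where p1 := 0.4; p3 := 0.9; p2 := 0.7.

(p3 → p3): 0.9 ≤ 0.9, so result = 1
((p3 → p3) ∧ p2) = min(1, 0.7) = 0.7
(p1 → p3): 0.4 ≤ 0.9, so result = 1
((p1 → p3) ∧ p1) = min(1, 0.4) = 0.4
(p3 → ((p1 → p3) ∧ p1)): 0.9 > 0.4, so result = 0.4
¬p3: Gödel ¬ of 0.9 = 0 (operand ≠ 0)
(¬p3 → p2): 0 ≤ 0.7, so result = 1
((p3 → ((p1 → p3) ∧ p1)) ∨ (¬p3 → p2)) = max(0.4, 1) = 1
(((p3 → p3) ∧ p2) → ((p3 → ((p1 → p3) ∧ p1)) ∨ (¬p3 → p2))): 0.7 ≤ 1, so result = 1

1.00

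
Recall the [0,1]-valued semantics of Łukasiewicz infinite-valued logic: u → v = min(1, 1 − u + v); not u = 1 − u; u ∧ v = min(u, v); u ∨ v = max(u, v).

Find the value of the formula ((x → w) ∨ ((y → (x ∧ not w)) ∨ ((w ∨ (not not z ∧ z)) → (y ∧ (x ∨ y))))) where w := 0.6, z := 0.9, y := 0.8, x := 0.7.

0.90

(x → w): min(1, 1 − 0.7 + 0.6) = 0.9
not w: Łukasiewicz ¬ gives 1 − 0.6 = 0.4
(x ∧ not w) = min(0.7, 0.4) = 0.4
(y → (x ∧ not w)): min(1, 1 − 0.8 + 0.4) = 0.6
not z: Łukasiewicz ¬ gives 1 − 0.9 = 0.1
not not z: Łukasiewicz ¬ gives 1 − 0.1 = 0.9
(not not z ∧ z) = min(0.9, 0.9) = 0.9
(w ∨ (not not z ∧ z)) = max(0.6, 0.9) = 0.9
(x ∨ y) = max(0.7, 0.8) = 0.8
(y ∧ (x ∨ y)) = min(0.8, 0.8) = 0.8
((w ∨ (not not z ∧ z)) → (y ∧ (x ∨ y))): min(1, 1 − 0.9 + 0.8) = 0.9
((y → (x ∧ not w)) ∨ ((w ∨ (not not z ∧ z)) → (y ∧ (x ∨ y)))) = max(0.6, 0.9) = 0.9
((x → w) ∨ ((y → (x ∧ not w)) ∨ ((w ∨ (not not z ∧ z)) → (y ∧ (x ∨ y))))) = max(0.9, 0.9) = 0.9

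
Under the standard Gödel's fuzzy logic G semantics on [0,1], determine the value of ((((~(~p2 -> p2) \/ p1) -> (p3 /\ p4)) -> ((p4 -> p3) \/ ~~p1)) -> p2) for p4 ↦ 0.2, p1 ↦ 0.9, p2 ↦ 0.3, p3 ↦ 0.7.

0.30

~p2: Gödel ¬ of 0.3 = 0 (operand ≠ 0)
(~p2 -> p2): 0 ≤ 0.3, so result = 1
~(~p2 -> p2): Gödel ¬ of 1 = 0 (operand ≠ 0)
(~(~p2 -> p2) \/ p1) = max(0, 0.9) = 0.9
(p3 /\ p4) = min(0.7, 0.2) = 0.2
((~(~p2 -> p2) \/ p1) -> (p3 /\ p4)): 0.9 > 0.2, so result = 0.2
(p4 -> p3): 0.2 ≤ 0.7, so result = 1
~p1: Gödel ¬ of 0.9 = 0 (operand ≠ 0)
~~p1: Gödel ¬ of 0 = 1 (operand is 0)
((p4 -> p3) \/ ~~p1) = max(1, 1) = 1
(((~(~p2 -> p2) \/ p1) -> (p3 /\ p4)) -> ((p4 -> p3) \/ ~~p1)): 0.2 ≤ 1, so result = 1
((((~(~p2 -> p2) \/ p1) -> (p3 /\ p4)) -> ((p4 -> p3) \/ ~~p1)) -> p2): 1 > 0.3, so result = 0.3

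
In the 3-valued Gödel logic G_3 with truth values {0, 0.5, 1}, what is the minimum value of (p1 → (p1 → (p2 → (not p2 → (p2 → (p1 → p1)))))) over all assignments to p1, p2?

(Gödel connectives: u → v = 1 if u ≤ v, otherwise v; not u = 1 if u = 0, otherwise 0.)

1.00

Every assignment gives 1. For instance at p1 = 0, p2 = 0:
  not p2: Gödel ¬ of 0 = 1 (operand is 0)
  (p1 → p1): 0 ≤ 0, so result = 1
  (p2 → (p1 → p1)): 0 ≤ 1, so result = 1
  (not p2 → (p2 → (p1 → p1))): 1 ≤ 1, so result = 1
  (p2 → (not p2 → (p2 → (p1 → p1)))): 0 ≤ 1, so result = 1
  (p1 → (p2 → (not p2 → (p2 → (p1 → p1))))): 0 ≤ 1, so result = 1
  (p1 → (p1 → (p2 → (not p2 → (p2 → (p1 → p1)))))): 0 ≤ 1, so result = 1
All 9 assignments give value 1 — the formula is a G_3-tautology.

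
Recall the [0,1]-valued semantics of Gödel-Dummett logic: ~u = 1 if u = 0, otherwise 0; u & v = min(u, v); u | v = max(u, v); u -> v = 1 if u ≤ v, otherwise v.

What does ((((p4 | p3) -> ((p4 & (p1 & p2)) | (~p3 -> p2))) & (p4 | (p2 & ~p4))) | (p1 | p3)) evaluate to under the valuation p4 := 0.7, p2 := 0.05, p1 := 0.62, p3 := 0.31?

0.70

(p4 | p3) = max(0.7, 0.31) = 0.7
(p1 & p2) = min(0.62, 0.05) = 0.05
(p4 & (p1 & p2)) = min(0.7, 0.05) = 0.05
~p3: Gödel ¬ of 0.31 = 0 (operand ≠ 0)
(~p3 -> p2): 0 ≤ 0.05, so result = 1
((p4 & (p1 & p2)) | (~p3 -> p2)) = max(0.05, 1) = 1
((p4 | p3) -> ((p4 & (p1 & p2)) | (~p3 -> p2))): 0.7 ≤ 1, so result = 1
~p4: Gödel ¬ of 0.7 = 0 (operand ≠ 0)
(p2 & ~p4) = min(0.05, 0) = 0
(p4 | (p2 & ~p4)) = max(0.7, 0) = 0.7
(((p4 | p3) -> ((p4 & (p1 & p2)) | (~p3 -> p2))) & (p4 | (p2 & ~p4))) = min(1, 0.7) = 0.7
(p1 | p3) = max(0.62, 0.31) = 0.62
((((p4 | p3) -> ((p4 & (p1 & p2)) | (~p3 -> p2))) & (p4 | (p2 & ~p4))) | (p1 | p3)) = max(0.7, 0.62) = 0.7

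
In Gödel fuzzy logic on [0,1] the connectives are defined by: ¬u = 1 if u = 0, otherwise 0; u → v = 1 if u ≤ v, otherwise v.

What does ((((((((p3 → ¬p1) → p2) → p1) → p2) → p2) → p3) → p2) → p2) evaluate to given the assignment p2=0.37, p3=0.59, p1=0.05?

¬p1: Gödel ¬ of 0.05 = 0 (operand ≠ 0)
(p3 → ¬p1): 0.59 > 0, so result = 0
((p3 → ¬p1) → p2): 0 ≤ 0.37, so result = 1
(((p3 → ¬p1) → p2) → p1): 1 > 0.05, so result = 0.05
((((p3 → ¬p1) → p2) → p1) → p2): 0.05 ≤ 0.37, so result = 1
(((((p3 → ¬p1) → p2) → p1) → p2) → p2): 1 > 0.37, so result = 0.37
((((((p3 → ¬p1) → p2) → p1) → p2) → p2) → p3): 0.37 ≤ 0.59, so result = 1
(((((((p3 → ¬p1) → p2) → p1) → p2) → p2) → p3) → p2): 1 > 0.37, so result = 0.37
((((((((p3 → ¬p1) → p2) → p1) → p2) → p2) → p3) → p2) → p2): 0.37 ≤ 0.37, so result = 1

1.00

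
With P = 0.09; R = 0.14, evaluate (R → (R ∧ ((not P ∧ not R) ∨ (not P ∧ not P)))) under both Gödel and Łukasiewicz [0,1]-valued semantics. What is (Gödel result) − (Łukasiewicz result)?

-1.00

Gödel evaluation:
  not P: Gödel ¬ of 0.09 = 0 (operand ≠ 0)
  not R: Gödel ¬ of 0.14 = 0 (operand ≠ 0)
  (not P ∧ not R) = min(0, 0) = 0
  not P: Gödel ¬ of 0.09 = 0 (operand ≠ 0)
  not P: Gödel ¬ of 0.09 = 0 (operand ≠ 0)
  (not P ∧ not P) = min(0, 0) = 0
  ((not P ∧ not R) ∨ (not P ∧ not P)) = max(0, 0) = 0
  (R ∧ ((not P ∧ not R) ∨ (not P ∧ not P))) = min(0.14, 0) = 0
  (R → (R ∧ ((not P ∧ not R) ∨ (not P ∧ not P)))): 0.14 > 0, so result = 0
  Gödel value = 0
Łukasiewicz evaluation:
  not P: Łukasiewicz ¬ gives 1 − 0.09 = 0.91
  not R: Łukasiewicz ¬ gives 1 − 0.14 = 0.86
  (not P ∧ not R) = min(0.91, 0.86) = 0.86
  not P: Łukasiewicz ¬ gives 1 − 0.09 = 0.91
  not P: Łukasiewicz ¬ gives 1 − 0.09 = 0.91
  (not P ∧ not P) = min(0.91, 0.91) = 0.91
  ((not P ∧ not R) ∨ (not P ∧ not P)) = max(0.86, 0.91) = 0.91
  (R ∧ ((not P ∧ not R) ∨ (not P ∧ not P))) = min(0.14, 0.91) = 0.14
  (R → (R ∧ ((not P ∧ not R) ∨ (not P ∧ not P)))): min(1, 1 − 0.14 + 0.14) = 1
  Łukasiewicz value = 1
Difference: 0 − 1 = -1.00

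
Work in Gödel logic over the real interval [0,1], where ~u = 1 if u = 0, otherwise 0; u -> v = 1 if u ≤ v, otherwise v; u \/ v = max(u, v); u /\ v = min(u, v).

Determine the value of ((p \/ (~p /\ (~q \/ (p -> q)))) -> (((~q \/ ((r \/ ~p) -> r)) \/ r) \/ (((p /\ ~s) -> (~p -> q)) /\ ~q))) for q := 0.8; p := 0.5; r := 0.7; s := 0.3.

~p: Gödel ¬ of 0.5 = 0 (operand ≠ 0)
~q: Gödel ¬ of 0.8 = 0 (operand ≠ 0)
(p -> q): 0.5 ≤ 0.8, so result = 1
(~q \/ (p -> q)) = max(0, 1) = 1
(~p /\ (~q \/ (p -> q))) = min(0, 1) = 0
(p \/ (~p /\ (~q \/ (p -> q)))) = max(0.5, 0) = 0.5
~q: Gödel ¬ of 0.8 = 0 (operand ≠ 0)
~p: Gödel ¬ of 0.5 = 0 (operand ≠ 0)
(r \/ ~p) = max(0.7, 0) = 0.7
((r \/ ~p) -> r): 0.7 ≤ 0.7, so result = 1
(~q \/ ((r \/ ~p) -> r)) = max(0, 1) = 1
((~q \/ ((r \/ ~p) -> r)) \/ r) = max(1, 0.7) = 1
~s: Gödel ¬ of 0.3 = 0 (operand ≠ 0)
(p /\ ~s) = min(0.5, 0) = 0
~p: Gödel ¬ of 0.5 = 0 (operand ≠ 0)
(~p -> q): 0 ≤ 0.8, so result = 1
((p /\ ~s) -> (~p -> q)): 0 ≤ 1, so result = 1
~q: Gödel ¬ of 0.8 = 0 (operand ≠ 0)
(((p /\ ~s) -> (~p -> q)) /\ ~q) = min(1, 0) = 0
(((~q \/ ((r \/ ~p) -> r)) \/ r) \/ (((p /\ ~s) -> (~p -> q)) /\ ~q)) = max(1, 0) = 1
((p \/ (~p /\ (~q \/ (p -> q)))) -> (((~q \/ ((r \/ ~p) -> r)) \/ r) \/ (((p /\ ~s) -> (~p -> q)) /\ ~q))): 0.5 ≤ 1, so result = 1

1.00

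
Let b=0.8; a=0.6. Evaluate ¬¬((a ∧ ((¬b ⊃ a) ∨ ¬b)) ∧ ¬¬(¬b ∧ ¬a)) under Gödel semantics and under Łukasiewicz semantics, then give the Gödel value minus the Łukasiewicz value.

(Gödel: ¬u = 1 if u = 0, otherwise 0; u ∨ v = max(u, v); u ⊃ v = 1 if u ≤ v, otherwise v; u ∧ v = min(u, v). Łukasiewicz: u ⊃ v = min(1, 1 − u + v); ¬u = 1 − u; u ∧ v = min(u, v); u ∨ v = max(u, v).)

-0.20

Gödel evaluation:
  ¬b: Gödel ¬ of 0.8 = 0 (operand ≠ 0)
  (¬b ⊃ a): 0 ≤ 0.6, so result = 1
  ¬b: Gödel ¬ of 0.8 = 0 (operand ≠ 0)
  ((¬b ⊃ a) ∨ ¬b) = max(1, 0) = 1
  (a ∧ ((¬b ⊃ a) ∨ ¬b)) = min(0.6, 1) = 0.6
  ¬b: Gödel ¬ of 0.8 = 0 (operand ≠ 0)
  ¬a: Gödel ¬ of 0.6 = 0 (operand ≠ 0)
  (¬b ∧ ¬a) = min(0, 0) = 0
  ¬(¬b ∧ ¬a): Gödel ¬ of 0 = 1 (operand is 0)
  ¬¬(¬b ∧ ¬a): Gödel ¬ of 1 = 0 (operand ≠ 0)
  ((a ∧ ((¬b ⊃ a) ∨ ¬b)) ∧ ¬¬(¬b ∧ ¬a)) = min(0.6, 0) = 0
  ¬((a ∧ ((¬b ⊃ a) ∨ ¬b)) ∧ ¬¬(¬b ∧ ¬a)): Gödel ¬ of 0 = 1 (operand is 0)
  ¬¬((a ∧ ((¬b ⊃ a) ∨ ¬b)) ∧ ¬¬(¬b ∧ ¬a)): Gödel ¬ of 1 = 0 (operand ≠ 0)
  Gödel value = 0
Łukasiewicz evaluation:
  ¬b: Łukasiewicz ¬ gives 1 − 0.8 = 0.2
  (¬b ⊃ a): min(1, 1 − 0.2 + 0.6) = 1
  ¬b: Łukasiewicz ¬ gives 1 − 0.8 = 0.2
  ((¬b ⊃ a) ∨ ¬b) = max(1, 0.2) = 1
  (a ∧ ((¬b ⊃ a) ∨ ¬b)) = min(0.6, 1) = 0.6
  ¬b: Łukasiewicz ¬ gives 1 − 0.8 = 0.2
  ¬a: Łukasiewicz ¬ gives 1 − 0.6 = 0.4
  (¬b ∧ ¬a) = min(0.2, 0.4) = 0.2
  ¬(¬b ∧ ¬a): Łukasiewicz ¬ gives 1 − 0.2 = 0.8
  ¬¬(¬b ∧ ¬a): Łukasiewicz ¬ gives 1 − 0.8 = 0.2
  ((a ∧ ((¬b ⊃ a) ∨ ¬b)) ∧ ¬¬(¬b ∧ ¬a)) = min(0.6, 0.2) = 0.2
  ¬((a ∧ ((¬b ⊃ a) ∨ ¬b)) ∧ ¬¬(¬b ∧ ¬a)): Łukasiewicz ¬ gives 1 − 0.2 = 0.8
  ¬¬((a ∧ ((¬b ⊃ a) ∨ ¬b)) ∧ ¬¬(¬b ∧ ¬a)): Łukasiewicz ¬ gives 1 − 0.8 = 0.2
  Łukasiewicz value = 0.2
Difference: 0 − 0.2 = -0.20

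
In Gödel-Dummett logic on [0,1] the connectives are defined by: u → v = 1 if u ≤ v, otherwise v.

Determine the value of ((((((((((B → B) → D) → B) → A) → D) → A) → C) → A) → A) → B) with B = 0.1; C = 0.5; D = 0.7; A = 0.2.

0.10

(B → B): 0.1 ≤ 0.1, so result = 1
((B → B) → D): 1 > 0.7, so result = 0.7
(((B → B) → D) → B): 0.7 > 0.1, so result = 0.1
((((B → B) → D) → B) → A): 0.1 ≤ 0.2, so result = 1
(((((B → B) → D) → B) → A) → D): 1 > 0.7, so result = 0.7
((((((B → B) → D) → B) → A) → D) → A): 0.7 > 0.2, so result = 0.2
(((((((B → B) → D) → B) → A) → D) → A) → C): 0.2 ≤ 0.5, so result = 1
((((((((B → B) → D) → B) → A) → D) → A) → C) → A): 1 > 0.2, so result = 0.2
(((((((((B → B) → D) → B) → A) → D) → A) → C) → A) → A): 0.2 ≤ 0.2, so result = 1
((((((((((B → B) → D) → B) → A) → D) → A) → C) → A) → A) → B): 1 > 0.1, so result = 0.1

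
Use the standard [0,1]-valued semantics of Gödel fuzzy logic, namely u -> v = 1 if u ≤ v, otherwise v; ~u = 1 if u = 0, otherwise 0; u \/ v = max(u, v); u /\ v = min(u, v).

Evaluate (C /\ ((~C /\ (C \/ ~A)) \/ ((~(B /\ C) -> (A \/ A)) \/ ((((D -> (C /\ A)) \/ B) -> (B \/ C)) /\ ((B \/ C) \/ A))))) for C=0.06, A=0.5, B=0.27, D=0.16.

0.06

~C: Gödel ¬ of 0.06 = 0 (operand ≠ 0)
~A: Gödel ¬ of 0.5 = 0 (operand ≠ 0)
(C \/ ~A) = max(0.06, 0) = 0.06
(~C /\ (C \/ ~A)) = min(0, 0.06) = 0
(B /\ C) = min(0.27, 0.06) = 0.06
~(B /\ C): Gödel ¬ of 0.06 = 0 (operand ≠ 0)
(A \/ A) = max(0.5, 0.5) = 0.5
(~(B /\ C) -> (A \/ A)): 0 ≤ 0.5, so result = 1
(C /\ A) = min(0.06, 0.5) = 0.06
(D -> (C /\ A)): 0.16 > 0.06, so result = 0.06
((D -> (C /\ A)) \/ B) = max(0.06, 0.27) = 0.27
(B \/ C) = max(0.27, 0.06) = 0.27
(((D -> (C /\ A)) \/ B) -> (B \/ C)): 0.27 ≤ 0.27, so result = 1
(B \/ C) = max(0.27, 0.06) = 0.27
((B \/ C) \/ A) = max(0.27, 0.5) = 0.5
((((D -> (C /\ A)) \/ B) -> (B \/ C)) /\ ((B \/ C) \/ A)) = min(1, 0.5) = 0.5
((~(B /\ C) -> (A \/ A)) \/ ((((D -> (C /\ A)) \/ B) -> (B \/ C)) /\ ((B \/ C) \/ A))) = max(1, 0.5) = 1
((~C /\ (C \/ ~A)) \/ ((~(B /\ C) -> (A \/ A)) \/ ((((D -> (C /\ A)) \/ B) -> (B \/ C)) /\ ((B \/ C) \/ A)))) = max(0, 1) = 1
(C /\ ((~C /\ (C \/ ~A)) \/ ((~(B /\ C) -> (A \/ A)) \/ ((((D -> (C /\ A)) \/ B) -> (B \/ C)) /\ ((B \/ C) \/ A))))) = min(0.06, 1) = 0.06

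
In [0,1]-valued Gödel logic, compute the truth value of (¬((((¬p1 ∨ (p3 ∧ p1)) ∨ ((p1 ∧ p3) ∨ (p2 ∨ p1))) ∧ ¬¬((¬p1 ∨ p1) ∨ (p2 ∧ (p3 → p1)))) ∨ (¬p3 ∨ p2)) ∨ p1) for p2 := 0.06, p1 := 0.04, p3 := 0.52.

¬p1: Gödel ¬ of 0.04 = 0 (operand ≠ 0)
(p3 ∧ p1) = min(0.52, 0.04) = 0.04
(¬p1 ∨ (p3 ∧ p1)) = max(0, 0.04) = 0.04
(p1 ∧ p3) = min(0.04, 0.52) = 0.04
(p2 ∨ p1) = max(0.06, 0.04) = 0.06
((p1 ∧ p3) ∨ (p2 ∨ p1)) = max(0.04, 0.06) = 0.06
((¬p1 ∨ (p3 ∧ p1)) ∨ ((p1 ∧ p3) ∨ (p2 ∨ p1))) = max(0.04, 0.06) = 0.06
¬p1: Gödel ¬ of 0.04 = 0 (operand ≠ 0)
(¬p1 ∨ p1) = max(0, 0.04) = 0.04
(p3 → p1): 0.52 > 0.04, so result = 0.04
(p2 ∧ (p3 → p1)) = min(0.06, 0.04) = 0.04
((¬p1 ∨ p1) ∨ (p2 ∧ (p3 → p1))) = max(0.04, 0.04) = 0.04
¬((¬p1 ∨ p1) ∨ (p2 ∧ (p3 → p1))): Gödel ¬ of 0.04 = 0 (operand ≠ 0)
¬¬((¬p1 ∨ p1) ∨ (p2 ∧ (p3 → p1))): Gödel ¬ of 0 = 1 (operand is 0)
(((¬p1 ∨ (p3 ∧ p1)) ∨ ((p1 ∧ p3) ∨ (p2 ∨ p1))) ∧ ¬¬((¬p1 ∨ p1) ∨ (p2 ∧ (p3 → p1)))) = min(0.06, 1) = 0.06
¬p3: Gödel ¬ of 0.52 = 0 (operand ≠ 0)
(¬p3 ∨ p2) = max(0, 0.06) = 0.06
((((¬p1 ∨ (p3 ∧ p1)) ∨ ((p1 ∧ p3) ∨ (p2 ∨ p1))) ∧ ¬¬((¬p1 ∨ p1) ∨ (p2 ∧ (p3 → p1)))) ∨ (¬p3 ∨ p2)) = max(0.06, 0.06) = 0.06
¬((((¬p1 ∨ (p3 ∧ p1)) ∨ ((p1 ∧ p3) ∨ (p2 ∨ p1))) ∧ ¬¬((¬p1 ∨ p1) ∨ (p2 ∧ (p3 → p1)))) ∨ (¬p3 ∨ p2)): Gödel ¬ of 0.06 = 0 (operand ≠ 0)
(¬((((¬p1 ∨ (p3 ∧ p1)) ∨ ((p1 ∧ p3) ∨ (p2 ∨ p1))) ∧ ¬¬((¬p1 ∨ p1) ∨ (p2 ∧ (p3 → p1)))) ∨ (¬p3 ∨ p2)) ∨ p1) = max(0, 0.04) = 0.04

0.04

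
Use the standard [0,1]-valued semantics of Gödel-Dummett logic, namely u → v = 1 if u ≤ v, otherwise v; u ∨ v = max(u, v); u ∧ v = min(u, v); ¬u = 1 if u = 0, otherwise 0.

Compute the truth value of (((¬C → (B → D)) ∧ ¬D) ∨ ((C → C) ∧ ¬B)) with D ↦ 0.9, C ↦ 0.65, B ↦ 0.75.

¬C: Gödel ¬ of 0.65 = 0 (operand ≠ 0)
(B → D): 0.75 ≤ 0.9, so result = 1
(¬C → (B → D)): 0 ≤ 1, so result = 1
¬D: Gödel ¬ of 0.9 = 0 (operand ≠ 0)
((¬C → (B → D)) ∧ ¬D) = min(1, 0) = 0
(C → C): 0.65 ≤ 0.65, so result = 1
¬B: Gödel ¬ of 0.75 = 0 (operand ≠ 0)
((C → C) ∧ ¬B) = min(1, 0) = 0
(((¬C → (B → D)) ∧ ¬D) ∨ ((C → C) ∧ ¬B)) = max(0, 0) = 0

0.00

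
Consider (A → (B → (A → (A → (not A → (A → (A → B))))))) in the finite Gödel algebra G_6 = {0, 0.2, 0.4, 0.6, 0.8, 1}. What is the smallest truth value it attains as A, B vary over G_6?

1.00

Every assignment gives 1. For instance at A = 0, B = 0:
  not A: Gödel ¬ of 0 = 1 (operand is 0)
  (A → B): 0 ≤ 0, so result = 1
  (A → (A → B)): 0 ≤ 1, so result = 1
  (not A → (A → (A → B))): 1 ≤ 1, so result = 1
  (A → (not A → (A → (A → B)))): 0 ≤ 1, so result = 1
  (A → (A → (not A → (A → (A → B))))): 0 ≤ 1, so result = 1
  (B → (A → (A → (not A → (A → (A → B)))))): 0 ≤ 1, so result = 1
  (A → (B → (A → (A → (not A → (A → (A → B))))))): 0 ≤ 1, so result = 1
All 36 assignments give value 1 — the formula is a G_6-tautology.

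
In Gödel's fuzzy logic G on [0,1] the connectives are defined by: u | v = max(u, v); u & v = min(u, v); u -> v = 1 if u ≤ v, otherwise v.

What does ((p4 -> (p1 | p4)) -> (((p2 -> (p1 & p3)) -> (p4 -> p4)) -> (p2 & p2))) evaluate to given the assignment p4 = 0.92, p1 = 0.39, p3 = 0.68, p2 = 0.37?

0.37

(p1 | p4) = max(0.39, 0.92) = 0.92
(p4 -> (p1 | p4)): 0.92 ≤ 0.92, so result = 1
(p1 & p3) = min(0.39, 0.68) = 0.39
(p2 -> (p1 & p3)): 0.37 ≤ 0.39, so result = 1
(p4 -> p4): 0.92 ≤ 0.92, so result = 1
((p2 -> (p1 & p3)) -> (p4 -> p4)): 1 ≤ 1, so result = 1
(p2 & p2) = min(0.37, 0.37) = 0.37
(((p2 -> (p1 & p3)) -> (p4 -> p4)) -> (p2 & p2)): 1 > 0.37, so result = 0.37
((p4 -> (p1 | p4)) -> (((p2 -> (p1 & p3)) -> (p4 -> p4)) -> (p2 & p2))): 1 > 0.37, so result = 0.37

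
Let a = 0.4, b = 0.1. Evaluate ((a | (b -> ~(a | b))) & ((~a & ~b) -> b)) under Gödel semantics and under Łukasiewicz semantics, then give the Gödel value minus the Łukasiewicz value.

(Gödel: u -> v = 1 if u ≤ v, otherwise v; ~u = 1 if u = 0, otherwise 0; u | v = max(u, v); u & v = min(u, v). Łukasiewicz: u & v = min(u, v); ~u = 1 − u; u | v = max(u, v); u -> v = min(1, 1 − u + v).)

-0.10

Gödel evaluation:
  (a | b) = max(0.4, 0.1) = 0.4
  ~(a | b): Gödel ¬ of 0.4 = 0 (operand ≠ 0)
  (b -> ~(a | b)): 0.1 > 0, so result = 0
  (a | (b -> ~(a | b))) = max(0.4, 0) = 0.4
  ~a: Gödel ¬ of 0.4 = 0 (operand ≠ 0)
  ~b: Gödel ¬ of 0.1 = 0 (operand ≠ 0)
  (~a & ~b) = min(0, 0) = 0
  ((~a & ~b) -> b): 0 ≤ 0.1, so result = 1
  ((a | (b -> ~(a | b))) & ((~a & ~b) -> b)) = min(0.4, 1) = 0.4
  Gödel value = 0.4
Łukasiewicz evaluation:
  (a | b) = max(0.4, 0.1) = 0.4
  ~(a | b): Łukasiewicz ¬ gives 1 − 0.4 = 0.6
  (b -> ~(a | b)): min(1, 1 − 0.1 + 0.6) = 1
  (a | (b -> ~(a | b))) = max(0.4, 1) = 1
  ~a: Łukasiewicz ¬ gives 1 − 0.4 = 0.6
  ~b: Łukasiewicz ¬ gives 1 − 0.1 = 0.9
  (~a & ~b) = min(0.6, 0.9) = 0.6
  ((~a & ~b) -> b): min(1, 1 − 0.6 + 0.1) = 0.5
  ((a | (b -> ~(a | b))) & ((~a & ~b) -> b)) = min(1, 0.5) = 0.5
  Łukasiewicz value = 0.5
Difference: 0.4 − 0.5 = -0.10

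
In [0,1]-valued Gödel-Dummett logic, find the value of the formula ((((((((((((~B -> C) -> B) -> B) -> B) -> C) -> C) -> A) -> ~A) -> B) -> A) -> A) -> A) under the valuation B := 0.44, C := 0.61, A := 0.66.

~B: Gödel ¬ of 0.44 = 0 (operand ≠ 0)
(~B -> C): 0 ≤ 0.61, so result = 1
((~B -> C) -> B): 1 > 0.44, so result = 0.44
(((~B -> C) -> B) -> B): 0.44 ≤ 0.44, so result = 1
((((~B -> C) -> B) -> B) -> B): 1 > 0.44, so result = 0.44
(((((~B -> C) -> B) -> B) -> B) -> C): 0.44 ≤ 0.61, so result = 1
((((((~B -> C) -> B) -> B) -> B) -> C) -> C): 1 > 0.61, so result = 0.61
(((((((~B -> C) -> B) -> B) -> B) -> C) -> C) -> A): 0.61 ≤ 0.66, so result = 1
~A: Gödel ¬ of 0.66 = 0 (operand ≠ 0)
((((((((~B -> C) -> B) -> B) -> B) -> C) -> C) -> A) -> ~A): 1 > 0, so result = 0
(((((((((~B -> C) -> B) -> B) -> B) -> C) -> C) -> A) -> ~A) -> B): 0 ≤ 0.44, so result = 1
((((((((((~B -> C) -> B) -> B) -> B) -> C) -> C) -> A) -> ~A) -> B) -> A): 1 > 0.66, so result = 0.66
(((((((((((~B -> C) -> B) -> B) -> B) -> C) -> C) -> A) -> ~A) -> B) -> A) -> A): 0.66 ≤ 0.66, so result = 1
((((((((((((~B -> C) -> B) -> B) -> B) -> C) -> C) -> A) -> ~A) -> B) -> A) -> A) -> A): 1 > 0.66, so result = 0.66

0.66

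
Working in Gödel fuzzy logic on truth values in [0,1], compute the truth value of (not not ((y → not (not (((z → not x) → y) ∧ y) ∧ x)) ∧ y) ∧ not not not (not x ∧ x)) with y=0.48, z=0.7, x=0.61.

not x: Gödel ¬ of 0.61 = 0 (operand ≠ 0)
(z → not x): 0.7 > 0, so result = 0
((z → not x) → y): 0 ≤ 0.48, so result = 1
(((z → not x) → y) ∧ y) = min(1, 0.48) = 0.48
not (((z → not x) → y) ∧ y): Gödel ¬ of 0.48 = 0 (operand ≠ 0)
(not (((z → not x) → y) ∧ y) ∧ x) = min(0, 0.61) = 0
not (not (((z → not x) → y) ∧ y) ∧ x): Gödel ¬ of 0 = 1 (operand is 0)
(y → not (not (((z → not x) → y) ∧ y) ∧ x)): 0.48 ≤ 1, so result = 1
((y → not (not (((z → not x) → y) ∧ y) ∧ x)) ∧ y) = min(1, 0.48) = 0.48
not ((y → not (not (((z → not x) → y) ∧ y) ∧ x)) ∧ y): Gödel ¬ of 0.48 = 0 (operand ≠ 0)
not not ((y → not (not (((z → not x) → y) ∧ y) ∧ x)) ∧ y): Gödel ¬ of 0 = 1 (operand is 0)
not x: Gödel ¬ of 0.61 = 0 (operand ≠ 0)
(not x ∧ x) = min(0, 0.61) = 0
not (not x ∧ x): Gödel ¬ of 0 = 1 (operand is 0)
not not (not x ∧ x): Gödel ¬ of 1 = 0 (operand ≠ 0)
not not not (not x ∧ x): Gödel ¬ of 0 = 1 (operand is 0)
(not not ((y → not (not (((z → not x) → y) ∧ y) ∧ x)) ∧ y) ∧ not not not (not x ∧ x)) = min(1, 1) = 1

1.00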